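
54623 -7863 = 46760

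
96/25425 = 32/8475 = 0.00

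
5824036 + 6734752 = 12558788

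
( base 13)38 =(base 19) 29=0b101111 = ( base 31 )1g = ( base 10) 47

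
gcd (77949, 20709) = 27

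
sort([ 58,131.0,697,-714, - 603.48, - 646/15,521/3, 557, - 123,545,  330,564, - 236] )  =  [ -714, - 603.48 , - 236, - 123, - 646/15,58,131.0,521/3, 330,545, 557,564  ,  697]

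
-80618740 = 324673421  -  405292161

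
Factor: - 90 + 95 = 5 = 5^1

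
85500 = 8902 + 76598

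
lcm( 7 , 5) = 35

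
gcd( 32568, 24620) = 4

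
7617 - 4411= 3206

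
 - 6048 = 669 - 6717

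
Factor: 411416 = 2^3*51427^1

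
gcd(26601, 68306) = 1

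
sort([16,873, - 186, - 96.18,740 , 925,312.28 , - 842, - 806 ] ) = [ - 842, - 806,-186, -96.18,16,312.28,  740, 873, 925]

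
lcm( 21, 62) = 1302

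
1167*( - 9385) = -10952295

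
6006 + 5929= 11935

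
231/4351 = 231/4351 = 0.05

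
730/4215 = 146/843 = 0.17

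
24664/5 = 24664/5 = 4932.80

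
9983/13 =9983/13=767.92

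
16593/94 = 176 + 49/94 = 176.52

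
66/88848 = 11/14808 =0.00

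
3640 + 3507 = 7147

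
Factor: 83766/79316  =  41883/39658 = 2^( - 1 )*3^1*23^1*79^( - 1 )*251^( - 1) *607^1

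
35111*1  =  35111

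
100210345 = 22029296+78181049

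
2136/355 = 6 + 6/355 = 6.02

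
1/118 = 1/118 = 0.01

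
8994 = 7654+1340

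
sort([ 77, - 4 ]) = [-4, 77 ]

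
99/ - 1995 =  - 33/665 = - 0.05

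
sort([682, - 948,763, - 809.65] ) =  [ - 948, - 809.65,682,763]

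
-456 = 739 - 1195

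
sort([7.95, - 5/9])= [-5/9,  7.95 ] 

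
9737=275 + 9462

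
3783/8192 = 3783/8192 = 0.46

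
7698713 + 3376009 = 11074722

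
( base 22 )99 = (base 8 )317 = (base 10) 207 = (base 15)dc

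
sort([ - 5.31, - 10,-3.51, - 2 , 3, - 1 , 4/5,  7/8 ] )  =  [ - 10,-5.31, - 3.51,-2, - 1,  4/5, 7/8, 3]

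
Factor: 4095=3^2*5^1*7^1 * 13^1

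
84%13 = 6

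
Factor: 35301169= 173^1 * 419^1*487^1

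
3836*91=349076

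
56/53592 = 1/957= 0.00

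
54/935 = 54/935=   0.06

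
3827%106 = 11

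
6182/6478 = 3091/3239 = 0.95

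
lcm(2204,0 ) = 0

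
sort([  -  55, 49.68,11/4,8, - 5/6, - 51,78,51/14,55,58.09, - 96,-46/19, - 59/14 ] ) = [ - 96, - 55, - 51,-59/14,-46/19,  -  5/6, 11/4, 51/14, 8, 49.68 , 55, 58.09, 78]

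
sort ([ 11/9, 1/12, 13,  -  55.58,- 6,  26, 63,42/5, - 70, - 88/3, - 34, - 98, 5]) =[ - 98, - 70, - 55.58, - 34,-88/3,- 6, 1/12, 11/9, 5, 42/5 , 13, 26, 63]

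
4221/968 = 4+349/968 = 4.36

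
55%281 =55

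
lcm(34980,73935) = 3253140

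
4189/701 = 4189/701  =  5.98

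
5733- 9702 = -3969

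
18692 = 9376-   -  9316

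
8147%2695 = 62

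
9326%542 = 112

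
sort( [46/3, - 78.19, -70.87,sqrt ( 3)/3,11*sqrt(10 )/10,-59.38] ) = [  -  78.19, - 70.87, - 59.38, sqrt( 3)/3,11*sqrt( 10) /10,46/3]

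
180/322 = 90/161 = 0.56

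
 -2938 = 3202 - 6140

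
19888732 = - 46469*( - 428 )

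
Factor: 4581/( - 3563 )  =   -9/7 = - 3^2*7^( - 1 ) 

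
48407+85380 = 133787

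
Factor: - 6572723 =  - 6572723^1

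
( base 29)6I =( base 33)5R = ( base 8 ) 300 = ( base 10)192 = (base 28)6O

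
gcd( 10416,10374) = 42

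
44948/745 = 60+248/745 = 60.33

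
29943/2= 29943/2 = 14971.50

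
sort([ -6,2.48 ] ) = [ - 6, 2.48 ]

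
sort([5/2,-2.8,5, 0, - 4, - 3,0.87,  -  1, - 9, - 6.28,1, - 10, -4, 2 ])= [ - 10, - 9 , - 6.28, - 4, - 4, - 3, - 2.8, - 1,0,0.87,1, 2,5/2,5]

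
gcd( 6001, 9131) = 1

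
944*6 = 5664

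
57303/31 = 57303/31=1848.48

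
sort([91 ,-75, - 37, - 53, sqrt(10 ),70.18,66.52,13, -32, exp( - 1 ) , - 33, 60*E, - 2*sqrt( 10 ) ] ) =[- 75 , - 53, - 37, - 33, - 32, - 2*sqrt( 10 ), exp( - 1 ), sqrt( 10 ),13 , 66.52, 70.18, 91, 60*E ]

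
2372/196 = 12 + 5/49=12.10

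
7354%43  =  1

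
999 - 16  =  983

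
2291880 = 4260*538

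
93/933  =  31/311 = 0.10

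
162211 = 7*23173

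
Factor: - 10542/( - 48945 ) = 14/65 = 2^1*5^( - 1)*7^1*13^( - 1 )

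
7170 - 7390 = -220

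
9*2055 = 18495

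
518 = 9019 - 8501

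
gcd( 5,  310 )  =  5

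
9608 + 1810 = 11418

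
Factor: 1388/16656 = 1/12 = 2^( - 2) * 3^ ( - 1) 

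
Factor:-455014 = -2^1*7^2*4643^1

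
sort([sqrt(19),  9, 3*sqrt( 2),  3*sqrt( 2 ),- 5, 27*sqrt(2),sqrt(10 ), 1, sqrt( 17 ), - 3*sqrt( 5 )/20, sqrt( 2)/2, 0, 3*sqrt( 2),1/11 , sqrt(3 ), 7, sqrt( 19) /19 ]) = [ - 5,-3*sqrt( 5 ) /20 , 0, 1/11, sqrt ( 19 ) /19, sqrt(2)/2,1 , sqrt( 3),sqrt(10),sqrt(17 ),3*sqrt( 2 ),  3*sqrt ( 2 ), 3*sqrt( 2),sqrt( 19),7,9 , 27*sqrt( 2) ]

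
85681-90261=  -4580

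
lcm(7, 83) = 581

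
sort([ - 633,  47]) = [-633, 47]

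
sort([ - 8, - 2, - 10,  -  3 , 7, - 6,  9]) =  [ - 10,- 8, -6, - 3 , - 2,  7,  9 ] 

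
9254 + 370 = 9624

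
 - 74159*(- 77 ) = 5710243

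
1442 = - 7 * (-206)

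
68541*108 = 7402428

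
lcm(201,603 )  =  603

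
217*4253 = 922901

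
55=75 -20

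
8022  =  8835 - 813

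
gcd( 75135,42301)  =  1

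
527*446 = 235042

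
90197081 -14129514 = 76067567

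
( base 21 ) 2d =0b110111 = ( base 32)1N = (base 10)55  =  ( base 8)67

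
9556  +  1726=11282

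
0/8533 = 0 =0.00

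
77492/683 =77492/683 = 113.46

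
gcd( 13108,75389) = 1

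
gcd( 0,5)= 5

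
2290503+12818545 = 15109048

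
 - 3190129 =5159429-8349558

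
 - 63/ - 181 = 63/181= 0.35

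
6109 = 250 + 5859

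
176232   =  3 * 58744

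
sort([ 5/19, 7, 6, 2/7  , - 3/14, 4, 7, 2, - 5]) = [ - 5,  -  3/14,5/19,2/7,2, 4, 6,7, 7]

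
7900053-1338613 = 6561440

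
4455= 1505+2950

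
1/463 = 1/463 = 0.00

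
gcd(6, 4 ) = 2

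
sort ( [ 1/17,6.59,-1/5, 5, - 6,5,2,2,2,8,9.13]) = [ - 6,-1/5,1/17, 2, 2,2,5,5,6.59, 8,9.13] 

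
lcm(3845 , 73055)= 73055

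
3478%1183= 1112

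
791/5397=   113/771 = 0.15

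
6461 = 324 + 6137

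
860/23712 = 215/5928 = 0.04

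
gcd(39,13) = 13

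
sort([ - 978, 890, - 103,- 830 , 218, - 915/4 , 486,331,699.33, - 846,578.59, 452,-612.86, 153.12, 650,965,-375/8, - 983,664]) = [ - 983, - 978, - 846, - 830, - 612.86 , - 915/4, - 103,-375/8,153.12 , 218,  331, 452, 486, 578.59,650 , 664 , 699.33, 890,965]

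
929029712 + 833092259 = 1762121971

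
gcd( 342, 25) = 1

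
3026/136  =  22 + 1/4 = 22.25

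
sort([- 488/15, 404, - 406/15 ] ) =[ - 488/15, - 406/15,404 ]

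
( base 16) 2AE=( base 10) 686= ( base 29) nj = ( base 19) 1h2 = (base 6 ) 3102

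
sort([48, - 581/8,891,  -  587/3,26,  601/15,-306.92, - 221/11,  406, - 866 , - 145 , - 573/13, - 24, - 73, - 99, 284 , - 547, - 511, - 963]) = [ -963, - 866,  -  547, - 511, - 306.92, - 587/3, - 145,-99, - 73, - 581/8,-573/13, - 24, - 221/11 , 26, 601/15,  48, 284,406,  891]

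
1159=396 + 763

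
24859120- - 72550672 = 97409792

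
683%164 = 27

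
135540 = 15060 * 9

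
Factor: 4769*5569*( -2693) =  - 71522204773 = - 19^1 *251^1 * 2693^1*5569^1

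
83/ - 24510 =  - 1 + 24427/24510=-0.00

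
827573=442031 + 385542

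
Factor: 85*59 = 5^1*17^1 * 59^1 = 5015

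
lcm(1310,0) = 0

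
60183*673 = 40503159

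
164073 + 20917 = 184990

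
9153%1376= 897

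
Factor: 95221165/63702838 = 2^( - 1 )*5^1 * 13^1*17^2*37^1*137^1*2833^( - 1)*11243^( - 1) 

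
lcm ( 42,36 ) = 252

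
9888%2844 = 1356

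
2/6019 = 2/6019 = 0.00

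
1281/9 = 142 + 1/3=142.33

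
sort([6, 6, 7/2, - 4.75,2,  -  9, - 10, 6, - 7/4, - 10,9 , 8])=[ - 10,  -  10, - 9, - 4.75, - 7/4,2,  7/2, 6,6,6, 8,9]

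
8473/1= 8473 = 8473.00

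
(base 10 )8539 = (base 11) 6463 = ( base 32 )8AR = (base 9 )12637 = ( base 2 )10000101011011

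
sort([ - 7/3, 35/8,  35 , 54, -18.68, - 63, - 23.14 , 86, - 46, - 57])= [ - 63, - 57 ,-46,- 23.14, - 18.68,- 7/3,35/8, 35 , 54,86 ]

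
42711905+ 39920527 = 82632432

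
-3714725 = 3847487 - 7562212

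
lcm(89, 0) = 0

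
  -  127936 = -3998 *32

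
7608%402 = 372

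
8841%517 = 52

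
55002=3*18334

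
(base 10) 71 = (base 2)1000111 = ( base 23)32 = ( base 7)131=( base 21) 38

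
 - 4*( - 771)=3084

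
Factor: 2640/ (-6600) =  - 2/5 = - 2^1*5^ (-1 ) 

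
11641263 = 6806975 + 4834288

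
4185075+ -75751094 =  - 71566019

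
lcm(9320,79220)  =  158440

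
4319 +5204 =9523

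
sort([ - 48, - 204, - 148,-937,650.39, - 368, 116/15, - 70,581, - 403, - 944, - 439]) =[ - 944,-937, - 439, - 403, - 368, - 204,-148, - 70, -48, 116/15, 581, 650.39 ] 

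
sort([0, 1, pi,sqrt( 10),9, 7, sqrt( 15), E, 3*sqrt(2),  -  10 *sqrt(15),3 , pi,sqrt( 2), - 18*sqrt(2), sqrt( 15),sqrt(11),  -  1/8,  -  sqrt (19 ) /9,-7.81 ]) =[ - 10*sqrt( 15),-18*sqrt(2),- 7.81,  -  sqrt(19)/9, - 1/8, 0, 1,sqrt(2 ),  E,3, pi,  pi,sqrt (10 ), sqrt( 11),sqrt(15), sqrt(15), 3 *sqrt( 2 ), 7,9]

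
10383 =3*3461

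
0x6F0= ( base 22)3EG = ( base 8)3360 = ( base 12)1040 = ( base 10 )1776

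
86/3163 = 86/3163= 0.03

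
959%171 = 104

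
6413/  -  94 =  - 6413/94 = - 68.22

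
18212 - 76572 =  - 58360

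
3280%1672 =1608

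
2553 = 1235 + 1318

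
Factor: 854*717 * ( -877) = - 2^1*3^1* 7^1*61^1*239^1*877^1  =  -  537002886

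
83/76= 1+7/76 = 1.09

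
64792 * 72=4665024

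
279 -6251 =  - 5972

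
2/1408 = 1/704 = 0.00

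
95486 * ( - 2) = -190972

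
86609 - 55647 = 30962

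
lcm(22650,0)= 0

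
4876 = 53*92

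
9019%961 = 370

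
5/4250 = 1/850 = 0.00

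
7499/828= 7499/828 =9.06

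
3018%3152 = 3018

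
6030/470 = 12+39/47 = 12.83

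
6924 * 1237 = 8564988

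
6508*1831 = 11916148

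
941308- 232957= 708351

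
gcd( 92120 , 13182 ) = 2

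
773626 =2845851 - 2072225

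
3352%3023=329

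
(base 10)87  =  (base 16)57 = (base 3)10020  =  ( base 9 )106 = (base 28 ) 33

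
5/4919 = 5/4919=0.00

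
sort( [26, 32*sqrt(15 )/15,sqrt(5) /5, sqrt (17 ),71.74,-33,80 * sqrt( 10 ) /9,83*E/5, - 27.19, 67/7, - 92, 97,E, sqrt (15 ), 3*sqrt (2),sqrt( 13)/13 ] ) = [  -  92 , - 33, - 27.19 , sqrt(13) /13, sqrt(5)/5,E,sqrt (15),sqrt(17),3*sqrt(2 ),  32*sqrt( 15) /15,67/7,26,  80 * sqrt(10)/9, 83*E/5,71.74,97] 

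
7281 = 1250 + 6031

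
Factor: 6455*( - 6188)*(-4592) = 183420735680= 2^6*5^1 * 7^2*13^1 *17^1 *41^1 * 1291^1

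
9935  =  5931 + 4004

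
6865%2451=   1963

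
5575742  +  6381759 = 11957501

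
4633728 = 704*6582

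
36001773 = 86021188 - 50019415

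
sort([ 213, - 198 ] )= [ - 198,213]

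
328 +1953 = 2281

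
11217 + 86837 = 98054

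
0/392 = 0 = 0.00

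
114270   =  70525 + 43745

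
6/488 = 3/244 = 0.01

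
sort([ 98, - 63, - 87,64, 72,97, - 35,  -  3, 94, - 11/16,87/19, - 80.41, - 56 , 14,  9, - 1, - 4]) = [-87, - 80.41,-63, - 56 , -35, - 4, - 3, - 1, - 11/16, 87/19, 9,14,64, 72,94,97,98 ] 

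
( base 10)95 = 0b1011111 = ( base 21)4b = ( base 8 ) 137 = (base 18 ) 55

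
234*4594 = 1074996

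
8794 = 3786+5008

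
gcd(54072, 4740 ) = 12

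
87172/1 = 87172 = 87172.00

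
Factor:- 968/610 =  - 2^2*5^( - 1)*11^2*61^( - 1)  =  -484/305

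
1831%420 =151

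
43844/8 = 10961/2 = 5480.50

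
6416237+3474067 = 9890304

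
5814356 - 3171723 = 2642633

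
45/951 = 15/317 = 0.05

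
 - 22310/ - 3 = 7436 + 2/3 = 7436.67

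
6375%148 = 11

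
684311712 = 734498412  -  50186700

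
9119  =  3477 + 5642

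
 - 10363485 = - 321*32285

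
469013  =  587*799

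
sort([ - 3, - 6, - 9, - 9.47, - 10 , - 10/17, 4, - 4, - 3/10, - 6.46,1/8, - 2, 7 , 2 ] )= [-10, - 9.47, - 9, - 6.46, - 6, - 4,  -  3,-2, - 10/17,-3/10,1/8,2, 4,7]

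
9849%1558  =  501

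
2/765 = 2/765  =  0.00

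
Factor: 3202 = 2^1*1601^1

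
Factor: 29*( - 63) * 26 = -47502 = -  2^1 * 3^2 * 7^1*13^1*29^1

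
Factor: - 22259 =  - 22259^1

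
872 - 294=578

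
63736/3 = 21245+1/3 = 21245.33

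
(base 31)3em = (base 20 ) 86j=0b110100001011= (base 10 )3339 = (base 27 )4FI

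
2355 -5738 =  - 3383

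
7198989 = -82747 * ( - 87)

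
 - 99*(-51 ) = 5049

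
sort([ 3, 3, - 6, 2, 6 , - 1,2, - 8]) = [ - 8, - 6 , - 1,2, 2, 3, 3,6]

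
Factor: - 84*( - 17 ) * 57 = 2^2 * 3^2 * 7^1*17^1 *19^1 = 81396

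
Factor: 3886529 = 647^1*6007^1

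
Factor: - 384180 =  - 2^2*3^1*5^1*19^1 * 337^1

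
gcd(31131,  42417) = 27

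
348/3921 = 116/1307 = 0.09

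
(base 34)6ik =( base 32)7CG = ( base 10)7568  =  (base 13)35A2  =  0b1110110010000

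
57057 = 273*209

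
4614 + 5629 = 10243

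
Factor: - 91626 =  - 2^1*3^1*15271^1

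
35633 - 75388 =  - 39755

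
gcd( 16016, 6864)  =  2288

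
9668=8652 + 1016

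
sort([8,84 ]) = [ 8,  84]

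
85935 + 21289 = 107224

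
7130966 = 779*9154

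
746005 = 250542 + 495463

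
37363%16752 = 3859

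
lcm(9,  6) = 18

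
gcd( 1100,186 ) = 2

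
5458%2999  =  2459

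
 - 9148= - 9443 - - 295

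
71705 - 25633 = 46072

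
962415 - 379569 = 582846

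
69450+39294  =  108744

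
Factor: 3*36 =2^2*3^3 =108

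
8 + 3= 11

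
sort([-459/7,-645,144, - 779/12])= [  -  645, - 459/7, - 779/12,144 ] 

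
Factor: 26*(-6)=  - 2^2* 3^1* 13^1 = - 156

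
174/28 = 6 + 3/14 = 6.21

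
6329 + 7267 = 13596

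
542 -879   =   -337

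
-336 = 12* (-28 )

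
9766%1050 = 316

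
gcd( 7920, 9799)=1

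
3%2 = 1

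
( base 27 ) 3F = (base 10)96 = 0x60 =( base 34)2s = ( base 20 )4G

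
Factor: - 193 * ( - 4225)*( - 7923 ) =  - 3^1*5^2*13^2*19^1*139^1*193^1= - 6460612275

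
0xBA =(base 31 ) 60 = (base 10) 186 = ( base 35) 5b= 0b10111010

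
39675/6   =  13225/2 = 6612.50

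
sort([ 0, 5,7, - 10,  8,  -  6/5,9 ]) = [ - 10,  -  6/5, 0, 5,7,  8,9 ]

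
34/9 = 34/9 = 3.78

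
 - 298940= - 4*74735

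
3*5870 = 17610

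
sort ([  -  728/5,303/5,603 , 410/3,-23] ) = [-728/5,-23,303/5,410/3,603]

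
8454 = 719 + 7735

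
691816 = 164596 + 527220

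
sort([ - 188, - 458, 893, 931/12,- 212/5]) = [ - 458, - 188, - 212/5, 931/12,893 ]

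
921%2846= 921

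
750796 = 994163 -243367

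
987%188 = 47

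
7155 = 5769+1386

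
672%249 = 174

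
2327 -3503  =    -  1176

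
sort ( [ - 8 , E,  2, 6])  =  [ - 8 , 2, E, 6] 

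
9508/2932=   2377/733  =  3.24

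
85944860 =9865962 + 76078898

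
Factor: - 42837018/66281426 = -3^1 * 7^1 * 59^ ( - 1) * 331^ (  -  1)*383^1 * 1697^ ( - 1)*2663^1 = - 21418509/33140713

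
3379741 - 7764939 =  -4385198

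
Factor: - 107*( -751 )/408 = 80357/408 = 2^( - 3)*3^( - 1)* 17^(-1)*107^1 * 751^1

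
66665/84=793 + 53/84 =793.63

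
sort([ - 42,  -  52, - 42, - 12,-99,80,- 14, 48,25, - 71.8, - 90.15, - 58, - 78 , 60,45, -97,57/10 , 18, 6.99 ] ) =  [-99, - 97, - 90.15, - 78,- 71.8, - 58,  -  52 , - 42, - 42,  -  14, - 12,57/10 , 6.99, 18, 25, 45, 48,60 , 80 ] 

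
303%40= 23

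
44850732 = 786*57062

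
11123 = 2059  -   - 9064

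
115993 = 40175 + 75818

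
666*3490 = 2324340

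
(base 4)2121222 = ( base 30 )aro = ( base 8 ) 23152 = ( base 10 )9834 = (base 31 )a77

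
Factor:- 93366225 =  - 3^2*5^2*29^1*41^1*349^1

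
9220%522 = 346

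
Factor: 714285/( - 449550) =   -  143/90 = - 2^( - 1 )*3^(- 2)*5^( - 1)*11^1 * 13^1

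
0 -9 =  - 9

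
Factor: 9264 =2^4*3^1 * 193^1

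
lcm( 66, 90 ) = 990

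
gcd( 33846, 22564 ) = 11282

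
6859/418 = 16 + 9/22 = 16.41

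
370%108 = 46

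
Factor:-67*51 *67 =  - 228939=- 3^1*17^1 * 67^2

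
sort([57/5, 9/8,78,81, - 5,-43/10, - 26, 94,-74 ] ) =[ - 74, - 26, - 5, - 43/10,9/8, 57/5 , 78,81,94 ] 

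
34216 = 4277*8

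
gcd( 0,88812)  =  88812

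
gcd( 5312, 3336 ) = 8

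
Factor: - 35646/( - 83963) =2^1*3^1*11^ ( - 1)*13^1*17^( - 1)*449^( - 1)*457^1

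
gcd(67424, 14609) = 7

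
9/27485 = 9/27485 = 0.00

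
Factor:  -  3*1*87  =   - 261  =  - 3^2*29^1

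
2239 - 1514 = 725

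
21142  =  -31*(  -  682)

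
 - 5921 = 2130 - 8051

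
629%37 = 0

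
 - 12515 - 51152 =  - 63667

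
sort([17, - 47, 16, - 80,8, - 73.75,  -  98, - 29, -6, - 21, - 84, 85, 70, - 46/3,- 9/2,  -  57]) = [  -  98,-84, - 80, - 73.75, - 57, - 47 ,-29, - 21, - 46/3, - 6, - 9/2,8, 16,17,  70,  85]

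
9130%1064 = 618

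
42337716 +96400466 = 138738182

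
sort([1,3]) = [1, 3]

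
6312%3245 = 3067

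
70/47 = 70/47 = 1.49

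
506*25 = 12650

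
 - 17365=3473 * ( - 5) 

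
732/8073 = 244/2691 = 0.09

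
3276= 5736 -2460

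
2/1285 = 2/1285=   0.00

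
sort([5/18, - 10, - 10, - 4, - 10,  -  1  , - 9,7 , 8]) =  [ - 10,-10,  -  10, - 9, - 4, - 1, 5/18, 7, 8 ] 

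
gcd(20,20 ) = 20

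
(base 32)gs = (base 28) j8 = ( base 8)1034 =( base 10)540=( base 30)i0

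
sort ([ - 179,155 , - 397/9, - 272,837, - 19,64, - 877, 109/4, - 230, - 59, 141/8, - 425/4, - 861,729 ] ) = [-877, - 861, - 272, - 230,- 179, - 425/4, - 59, - 397/9, - 19, 141/8,109/4,64, 155, 729,  837 ]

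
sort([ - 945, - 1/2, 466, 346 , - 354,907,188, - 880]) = [  -  945 , - 880, - 354, - 1/2,188,346, 466,907 ] 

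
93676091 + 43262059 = 136938150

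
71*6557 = 465547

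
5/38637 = 5/38637 = 0.00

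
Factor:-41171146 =-2^1*193^1*106661^1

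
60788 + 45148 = 105936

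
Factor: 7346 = 2^1*3673^1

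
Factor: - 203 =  -7^1*29^1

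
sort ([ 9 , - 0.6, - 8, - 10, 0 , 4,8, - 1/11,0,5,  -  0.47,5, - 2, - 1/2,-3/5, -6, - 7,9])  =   [ - 10, - 8, - 7,-6, - 2, - 3/5, - 0.6, - 1/2, - 0.47,-1/11,0, 0,4,5, 5, 8,9,9] 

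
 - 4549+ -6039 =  - 10588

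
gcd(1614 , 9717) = 3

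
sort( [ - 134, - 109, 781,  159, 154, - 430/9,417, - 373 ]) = [ - 373, - 134 , - 109, - 430/9,154, 159,417, 781]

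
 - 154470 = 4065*( - 38)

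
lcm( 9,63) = 63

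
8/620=2/155 = 0.01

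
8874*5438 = 48256812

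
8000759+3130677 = 11131436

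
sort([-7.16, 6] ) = [-7.16, 6 ] 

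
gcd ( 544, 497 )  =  1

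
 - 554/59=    -554/59 = -9.39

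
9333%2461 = 1950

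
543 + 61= 604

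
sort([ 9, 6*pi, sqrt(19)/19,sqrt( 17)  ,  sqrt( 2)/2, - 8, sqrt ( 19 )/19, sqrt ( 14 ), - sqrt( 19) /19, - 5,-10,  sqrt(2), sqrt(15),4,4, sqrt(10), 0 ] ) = [ - 10 , - 8, - 5, - sqrt(  19 ) /19,0,sqrt(19)/19, sqrt( 19 )/19, sqrt(2)/2, sqrt( 2),  sqrt(10),sqrt(14),  sqrt(15), 4,4, sqrt( 17), 9, 6*pi ] 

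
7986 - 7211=775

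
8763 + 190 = 8953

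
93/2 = 93/2 = 46.50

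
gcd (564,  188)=188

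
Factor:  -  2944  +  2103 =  - 29^2 = -841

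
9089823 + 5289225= 14379048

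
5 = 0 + 5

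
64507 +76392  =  140899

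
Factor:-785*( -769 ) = 603665 = 5^1*157^1 *769^1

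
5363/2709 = 1+2654/2709 = 1.98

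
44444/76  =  584 + 15/19 =584.79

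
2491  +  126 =2617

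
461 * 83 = 38263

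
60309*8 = 482472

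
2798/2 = 1399 = 1399.00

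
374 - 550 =  -  176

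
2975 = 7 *425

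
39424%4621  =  2456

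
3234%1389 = 456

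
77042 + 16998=94040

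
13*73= 949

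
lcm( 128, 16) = 128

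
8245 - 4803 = 3442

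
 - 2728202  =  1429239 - 4157441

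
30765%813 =684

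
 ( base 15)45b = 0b1111011010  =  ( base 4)33122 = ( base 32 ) uq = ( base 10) 986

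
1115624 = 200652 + 914972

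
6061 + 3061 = 9122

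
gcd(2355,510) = 15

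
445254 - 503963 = - 58709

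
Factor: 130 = 2^1*5^1*13^1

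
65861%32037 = 1787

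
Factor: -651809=- 651809^1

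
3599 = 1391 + 2208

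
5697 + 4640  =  10337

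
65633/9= 65633/9 =7292.56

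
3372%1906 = 1466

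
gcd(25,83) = 1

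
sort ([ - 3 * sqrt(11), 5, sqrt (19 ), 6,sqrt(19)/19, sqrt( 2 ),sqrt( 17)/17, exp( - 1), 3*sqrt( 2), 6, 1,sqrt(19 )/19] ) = [ - 3 * sqrt( 11 ), sqrt(  19)/19, sqrt(19) /19, sqrt(17)/17, exp(-1 ),1,sqrt(2), 3*sqrt(2 ) , sqrt( 19),5, 6, 6] 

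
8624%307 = 28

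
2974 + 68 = 3042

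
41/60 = 41/60 = 0.68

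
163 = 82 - -81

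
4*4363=17452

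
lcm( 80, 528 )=2640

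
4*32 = 128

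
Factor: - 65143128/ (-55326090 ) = 2^2*5^(  -  1 )*47^1*281^(-1)*6563^ ( - 1)*57751^1 = 10857188/9221015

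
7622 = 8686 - 1064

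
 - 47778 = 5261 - 53039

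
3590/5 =718 =718.00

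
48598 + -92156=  - 43558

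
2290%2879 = 2290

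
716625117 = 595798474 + 120826643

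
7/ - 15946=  - 1/2278=-0.00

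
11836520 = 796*14870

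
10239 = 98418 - 88179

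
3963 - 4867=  - 904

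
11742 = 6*1957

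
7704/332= 1926/83 = 23.20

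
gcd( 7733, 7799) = 11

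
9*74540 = 670860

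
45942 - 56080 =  - 10138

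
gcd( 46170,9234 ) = 9234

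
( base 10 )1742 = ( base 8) 3316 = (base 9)2345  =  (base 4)123032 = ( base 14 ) 8C6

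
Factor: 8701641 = 3^3*13^2 * 1907^1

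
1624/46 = 812/23 =35.30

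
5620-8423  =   - 2803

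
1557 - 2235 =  - 678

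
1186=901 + 285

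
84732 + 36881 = 121613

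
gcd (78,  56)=2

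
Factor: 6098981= 7^2*19^1*6551^1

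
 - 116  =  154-270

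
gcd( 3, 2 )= 1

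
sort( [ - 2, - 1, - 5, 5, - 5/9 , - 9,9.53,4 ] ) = [ - 9, - 5, - 2,  -  1, - 5/9,4,5,9.53 ] 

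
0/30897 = 0 = 0.00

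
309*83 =25647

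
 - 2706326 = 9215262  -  11921588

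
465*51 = 23715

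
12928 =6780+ 6148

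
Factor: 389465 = 5^1*77893^1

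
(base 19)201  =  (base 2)1011010011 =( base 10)723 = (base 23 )18A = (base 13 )438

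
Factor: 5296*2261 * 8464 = 2^8*7^1*17^1*19^1*23^2*331^1  =  101350102784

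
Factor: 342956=2^2*83^1*1033^1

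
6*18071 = 108426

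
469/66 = 7 + 7/66 = 7.11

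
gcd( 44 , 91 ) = 1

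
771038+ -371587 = 399451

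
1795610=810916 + 984694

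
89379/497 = 89379/497 = 179.84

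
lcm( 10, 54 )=270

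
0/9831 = 0  =  0.00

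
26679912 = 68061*392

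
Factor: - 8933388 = -2^2*3^1*241^1 *3089^1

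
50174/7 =50174/7=7167.71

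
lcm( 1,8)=8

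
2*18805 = 37610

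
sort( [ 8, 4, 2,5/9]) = [ 5/9, 2, 4, 8] 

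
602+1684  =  2286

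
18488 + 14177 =32665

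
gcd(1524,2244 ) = 12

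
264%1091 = 264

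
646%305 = 36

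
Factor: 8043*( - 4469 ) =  - 3^1*7^1 * 41^1*109^1*383^1 = - 35944167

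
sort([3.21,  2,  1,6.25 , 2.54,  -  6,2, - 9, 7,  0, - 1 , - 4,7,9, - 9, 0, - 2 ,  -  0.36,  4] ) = [ - 9, - 9, - 6, - 4,- 2,-1, - 0.36, 0 , 0,1,2, 2,2.54,3.21, 4,6.25 , 7,7,  9]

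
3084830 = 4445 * 694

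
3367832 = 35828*94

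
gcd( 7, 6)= 1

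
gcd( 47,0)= 47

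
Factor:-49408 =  - 2^8* 193^1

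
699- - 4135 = 4834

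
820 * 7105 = 5826100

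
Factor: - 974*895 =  - 2^1 * 5^1*179^1 * 487^1 = -871730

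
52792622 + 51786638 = 104579260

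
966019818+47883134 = 1013902952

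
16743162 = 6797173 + 9945989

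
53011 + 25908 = 78919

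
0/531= 0=0.00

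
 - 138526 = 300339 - 438865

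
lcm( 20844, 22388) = 604476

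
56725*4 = 226900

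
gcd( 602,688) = 86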